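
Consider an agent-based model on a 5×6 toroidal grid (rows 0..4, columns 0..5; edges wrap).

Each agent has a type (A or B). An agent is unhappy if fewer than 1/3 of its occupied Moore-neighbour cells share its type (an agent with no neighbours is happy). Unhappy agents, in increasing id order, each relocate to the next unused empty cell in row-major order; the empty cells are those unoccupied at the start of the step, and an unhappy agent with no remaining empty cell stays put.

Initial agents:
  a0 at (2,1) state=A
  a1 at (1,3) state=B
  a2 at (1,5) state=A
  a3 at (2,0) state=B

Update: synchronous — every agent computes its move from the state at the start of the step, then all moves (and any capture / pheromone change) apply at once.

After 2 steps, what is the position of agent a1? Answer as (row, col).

(1, 3)

t=1: a0@(0,0):A a1@(1,3):B a2@(0,1):A a3@(0,2):B
t=2: (unchanged — steady state)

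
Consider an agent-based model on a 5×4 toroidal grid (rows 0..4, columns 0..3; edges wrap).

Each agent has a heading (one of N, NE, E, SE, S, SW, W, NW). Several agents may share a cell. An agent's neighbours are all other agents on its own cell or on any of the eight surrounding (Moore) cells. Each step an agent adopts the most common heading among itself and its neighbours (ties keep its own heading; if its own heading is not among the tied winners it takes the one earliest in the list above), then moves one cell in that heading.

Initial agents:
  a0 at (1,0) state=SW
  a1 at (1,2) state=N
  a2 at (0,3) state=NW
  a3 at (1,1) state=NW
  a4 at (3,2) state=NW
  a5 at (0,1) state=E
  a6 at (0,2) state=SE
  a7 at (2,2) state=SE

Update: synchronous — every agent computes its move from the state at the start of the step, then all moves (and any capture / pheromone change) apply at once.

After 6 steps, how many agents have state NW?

t=1: a0@(0,3):NW a1@(2,3):SE a2@(4,2):NW a3@(2,2):SE a4@(2,1):NW a5@(0,2):E a6@(4,1):NW a7@(1,1):NW
t=2: a0@(4,2):NW a1@(3,0):SE a2@(3,1):NW a3@(3,3):SE a4@(1,0):NW a5@(4,1):NW a6@(3,0):NW a7@(0,0):NW
t=3: a0@(3,1):NW a1@(2,3):NW a2@(2,0):NW a3@(4,0):SE a4@(0,3):NW a5@(3,0):NW a6@(2,3):NW a7@(4,3):NW
t=4: a0@(2,0):NW a1@(1,2):NW a2@(1,3):NW a3@(3,3):NW a4@(4,2):NW a5@(2,3):NW a6@(1,2):NW a7@(3,2):NW
t=5: a0@(1,3):NW a1@(0,1):NW a2@(0,2):NW a3@(2,2):NW a4@(3,1):NW a5@(1,2):NW a6@(0,1):NW a7@(2,1):NW
t=6: a0@(0,2):NW a1@(4,0):NW a2@(4,1):NW a3@(1,1):NW a4@(2,0):NW a5@(0,1):NW a6@(4,0):NW a7@(1,0):NW

8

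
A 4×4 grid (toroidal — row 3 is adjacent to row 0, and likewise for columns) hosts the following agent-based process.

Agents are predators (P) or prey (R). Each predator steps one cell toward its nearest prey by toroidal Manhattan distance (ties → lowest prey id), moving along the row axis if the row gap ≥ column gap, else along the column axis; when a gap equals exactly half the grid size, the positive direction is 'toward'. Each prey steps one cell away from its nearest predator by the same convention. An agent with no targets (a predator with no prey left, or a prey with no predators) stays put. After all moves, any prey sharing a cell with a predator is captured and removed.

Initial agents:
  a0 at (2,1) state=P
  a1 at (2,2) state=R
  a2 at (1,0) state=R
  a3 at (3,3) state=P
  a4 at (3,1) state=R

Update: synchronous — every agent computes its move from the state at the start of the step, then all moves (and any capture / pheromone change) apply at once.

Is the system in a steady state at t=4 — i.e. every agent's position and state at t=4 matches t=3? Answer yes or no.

yes

t=1: a0@(2,2):P a2@(0,0):R a3@(2,3):P a4@(0,1):R
t=2: a0@(3,2):P a2@(3,0):R a3@(3,3):P a4@(3,1):R
t=3: a0@(3,1):P a3@(3,0):P
t=4: (unchanged — steady state)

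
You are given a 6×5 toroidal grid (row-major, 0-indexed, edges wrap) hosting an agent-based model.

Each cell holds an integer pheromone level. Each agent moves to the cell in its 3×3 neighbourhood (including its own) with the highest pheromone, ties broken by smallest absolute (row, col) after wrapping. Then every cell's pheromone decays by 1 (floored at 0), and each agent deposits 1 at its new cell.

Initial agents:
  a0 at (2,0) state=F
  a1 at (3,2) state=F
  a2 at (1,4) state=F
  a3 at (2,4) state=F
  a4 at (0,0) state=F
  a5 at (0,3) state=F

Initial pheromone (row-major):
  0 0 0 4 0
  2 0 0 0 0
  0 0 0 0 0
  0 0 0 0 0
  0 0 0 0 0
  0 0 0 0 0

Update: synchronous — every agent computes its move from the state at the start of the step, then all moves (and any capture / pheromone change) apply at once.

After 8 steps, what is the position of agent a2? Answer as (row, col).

t=1: a0@(1,0) a1@(2,1) a2@(0,3) a3@(1,0) a4@(1,0) a5@(0,3) | pheromone: 0 0 0 5 0 / 4 0 0 0 0 / 0 1 0 0 0 / 0 0 0 0 0 / 0 0 0 0 0 / 0 0 0 0 0
t=2: a0@(1,0) a1@(1,0) a2@(0,3) a3@(1,0) a4@(1,0) a5@(0,3) | pheromone: 0 0 0 6 0 / 7 0 0 0 0 / 0 0 0 0 0 / 0 0 0 0 0 / 0 0 0 0 0 / 0 0 0 0 0
t=3: a0@(1,0) a1@(1,0) a2@(0,3) a3@(1,0) a4@(1,0) a5@(0,3) | pheromone: 0 0 0 7 0 / 10 0 0 0 0 / 0 0 0 0 0 / 0 0 0 0 0 / 0 0 0 0 0 / 0 0 0 0 0
t=4: a0@(1,0) a1@(1,0) a2@(0,3) a3@(1,0) a4@(1,0) a5@(0,3) | pheromone: 0 0 0 8 0 / 13 0 0 0 0 / 0 0 0 0 0 / 0 0 0 0 0 / 0 0 0 0 0 / 0 0 0 0 0
t=5: a0@(1,0) a1@(1,0) a2@(0,3) a3@(1,0) a4@(1,0) a5@(0,3) | pheromone: 0 0 0 9 0 / 16 0 0 0 0 / 0 0 0 0 0 / 0 0 0 0 0 / 0 0 0 0 0 / 0 0 0 0 0
t=6: a0@(1,0) a1@(1,0) a2@(0,3) a3@(1,0) a4@(1,0) a5@(0,3) | pheromone: 0 0 0 10 0 / 19 0 0 0 0 / 0 0 0 0 0 / 0 0 0 0 0 / 0 0 0 0 0 / 0 0 0 0 0
t=7: a0@(1,0) a1@(1,0) a2@(0,3) a3@(1,0) a4@(1,0) a5@(0,3) | pheromone: 0 0 0 11 0 / 22 0 0 0 0 / 0 0 0 0 0 / 0 0 0 0 0 / 0 0 0 0 0 / 0 0 0 0 0
t=8: a0@(1,0) a1@(1,0) a2@(0,3) a3@(1,0) a4@(1,0) a5@(0,3) | pheromone: 0 0 0 12 0 / 25 0 0 0 0 / 0 0 0 0 0 / 0 0 0 0 0 / 0 0 0 0 0 / 0 0 0 0 0

(0, 3)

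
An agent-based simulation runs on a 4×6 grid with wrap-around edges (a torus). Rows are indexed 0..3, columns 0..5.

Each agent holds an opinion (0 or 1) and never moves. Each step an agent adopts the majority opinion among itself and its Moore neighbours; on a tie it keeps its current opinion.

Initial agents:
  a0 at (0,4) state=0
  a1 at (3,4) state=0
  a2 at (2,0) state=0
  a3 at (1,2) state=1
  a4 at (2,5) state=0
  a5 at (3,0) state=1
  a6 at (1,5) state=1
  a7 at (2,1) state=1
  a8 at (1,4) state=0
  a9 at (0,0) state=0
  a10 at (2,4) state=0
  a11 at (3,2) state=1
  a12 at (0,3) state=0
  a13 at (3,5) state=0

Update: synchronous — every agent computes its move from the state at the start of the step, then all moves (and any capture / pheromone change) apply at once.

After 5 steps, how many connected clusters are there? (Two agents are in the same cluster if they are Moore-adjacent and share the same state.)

t=1: a0@(0,4):0 a1@(3,4):0 a2@(2,0):0 a3@(1,2):1 a4@(2,5):0 a5@(3,0):0 a6@(1,5):0 a7@(2,1):1 a8@(1,4):0 a9@(0,0):0 a10@(2,4):0 a11@(3,2):1 a12@(0,3):0 a13@(3,5):0
t=2: (unchanged — steady state)

2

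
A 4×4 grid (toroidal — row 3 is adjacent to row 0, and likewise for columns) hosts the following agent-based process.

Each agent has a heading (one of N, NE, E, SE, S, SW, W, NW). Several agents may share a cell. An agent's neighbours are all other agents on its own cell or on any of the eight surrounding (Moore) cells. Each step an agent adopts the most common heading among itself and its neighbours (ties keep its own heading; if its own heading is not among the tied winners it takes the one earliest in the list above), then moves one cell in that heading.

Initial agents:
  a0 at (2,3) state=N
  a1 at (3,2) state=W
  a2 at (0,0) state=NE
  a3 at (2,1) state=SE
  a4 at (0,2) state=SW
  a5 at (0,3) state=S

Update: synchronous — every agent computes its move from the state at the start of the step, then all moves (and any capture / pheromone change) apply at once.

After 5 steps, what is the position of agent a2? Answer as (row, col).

(3, 1)

t=1: a0@(1,3):N a1@(3,1):W a2@(3,1):NE a3@(3,2):SE a4@(1,1):SW a5@(1,3):S
t=2: a0@(0,3):N a1@(3,0):W a2@(2,2):NE a3@(0,3):SE a4@(2,0):SW a5@(2,3):S
t=3: a0@(3,3):N a1@(3,3):W a2@(1,3):NE a3@(1,0):SE a4@(3,3):SW a5@(3,3):S
t=4: a0@(2,3):N a1@(3,2):W a2@(0,0):NE a3@(2,1):SE a4@(0,2):SW a5@(0,3):S
t=5: a0@(1,3):N a1@(3,1):W a2@(3,1):NE a3@(3,2):SE a4@(1,1):SW a5@(1,3):S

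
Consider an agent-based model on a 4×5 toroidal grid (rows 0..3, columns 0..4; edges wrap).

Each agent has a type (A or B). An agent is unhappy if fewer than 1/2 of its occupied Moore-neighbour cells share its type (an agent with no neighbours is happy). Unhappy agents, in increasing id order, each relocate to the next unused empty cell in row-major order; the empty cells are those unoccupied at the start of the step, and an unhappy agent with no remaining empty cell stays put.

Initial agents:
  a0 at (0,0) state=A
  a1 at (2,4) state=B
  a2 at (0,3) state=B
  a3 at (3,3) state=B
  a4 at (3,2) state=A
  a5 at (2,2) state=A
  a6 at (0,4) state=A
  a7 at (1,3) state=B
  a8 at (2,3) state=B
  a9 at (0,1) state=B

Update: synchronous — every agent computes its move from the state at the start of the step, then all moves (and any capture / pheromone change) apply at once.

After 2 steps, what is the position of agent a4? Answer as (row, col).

(0, 1)

t=1: a0@(0,0):A a1@(2,4):B a2@(0,3):B a3@(3,3):B a4@(0,2):A a5@(1,0):A a6@(1,1):A a7@(1,3):B a8@(2,3):B a9@(1,2):B
t=2: a0@(0,0):A a1@(2,4):B a2@(0,3):B a3@(3,3):B a4@(0,1):A a5@(1,0):A a6@(1,1):A a7@(1,3):B a8@(2,3):B a9@(1,2):B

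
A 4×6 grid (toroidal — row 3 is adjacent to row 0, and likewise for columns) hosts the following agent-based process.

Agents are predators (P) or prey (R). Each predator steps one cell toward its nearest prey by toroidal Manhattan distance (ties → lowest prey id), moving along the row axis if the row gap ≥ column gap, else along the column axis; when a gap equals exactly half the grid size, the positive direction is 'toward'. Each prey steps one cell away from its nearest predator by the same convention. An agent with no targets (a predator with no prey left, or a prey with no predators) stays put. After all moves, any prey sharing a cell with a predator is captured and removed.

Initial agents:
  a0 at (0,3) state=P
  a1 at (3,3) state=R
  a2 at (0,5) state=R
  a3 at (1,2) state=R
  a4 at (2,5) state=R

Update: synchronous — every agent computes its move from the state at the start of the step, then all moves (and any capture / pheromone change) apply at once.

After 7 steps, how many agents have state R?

t=1: a0@(3,3):P a1@(2,3):R a2@(0,0):R a3@(2,2):R a4@(1,5):R
t=2: a0@(2,3):P a1@(1,3):R a2@(0,5):R a3@(1,2):R a4@(0,5):R
t=3: a0@(1,3):P a1@(0,3):R a2@(3,5):R a3@(0,2):R a4@(3,5):R
t=4: a0@(0,3):P a1@(3,3):R a2@(2,5):R a3@(3,2):R a4@(2,5):R
t=5: a0@(3,3):P a1@(2,3):R a2@(1,5):R a3@(2,2):R a4@(1,5):R
t=6: a0@(2,3):P a1@(1,3):R a2@(0,5):R a3@(1,2):R a4@(0,5):R
t=7: a0@(1,3):P a1@(0,3):R a2@(3,5):R a3@(0,2):R a4@(3,5):R

4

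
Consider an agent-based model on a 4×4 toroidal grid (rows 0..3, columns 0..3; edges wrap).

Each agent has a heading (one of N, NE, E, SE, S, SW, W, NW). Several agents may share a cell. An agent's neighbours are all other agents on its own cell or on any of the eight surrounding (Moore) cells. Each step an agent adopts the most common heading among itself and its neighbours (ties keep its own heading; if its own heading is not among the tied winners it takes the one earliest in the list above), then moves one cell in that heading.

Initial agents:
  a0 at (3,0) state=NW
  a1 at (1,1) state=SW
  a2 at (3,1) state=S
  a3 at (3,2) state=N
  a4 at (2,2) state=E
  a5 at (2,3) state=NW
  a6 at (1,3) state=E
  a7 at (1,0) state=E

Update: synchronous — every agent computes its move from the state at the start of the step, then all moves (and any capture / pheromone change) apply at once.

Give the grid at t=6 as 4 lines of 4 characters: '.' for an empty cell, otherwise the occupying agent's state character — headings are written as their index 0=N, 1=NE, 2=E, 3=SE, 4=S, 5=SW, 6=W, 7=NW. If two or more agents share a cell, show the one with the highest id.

..2.
.222
22.2
....

t=1: a0@(2,3):NW a1@(1,2):E a2@(0,1):S a3@(2,2):N a4@(2,3):E a5@(2,0):E a6@(1,0):E a7@(1,1):E
t=2: a0@(2,0):E a1@(1,3):E a2@(0,2):E a3@(2,3):E a4@(2,0):E a5@(2,1):E a6@(1,1):E a7@(1,2):E
t=3: a0@(2,1):E a1@(1,0):E a2@(0,3):E a3@(2,0):E a4@(2,1):E a5@(2,2):E a6@(1,2):E a7@(1,3):E
t=4: a0@(2,2):E a1@(1,1):E a2@(0,0):E a3@(2,1):E a4@(2,2):E a5@(2,3):E a6@(1,3):E a7@(1,0):E
t=5: a0@(2,3):E a1@(1,2):E a2@(0,1):E a3@(2,2):E a4@(2,3):E a5@(2,0):E a6@(1,0):E a7@(1,1):E
t=6: a0@(2,0):E a1@(1,3):E a2@(0,2):E a3@(2,3):E a4@(2,0):E a5@(2,1):E a6@(1,1):E a7@(1,2):E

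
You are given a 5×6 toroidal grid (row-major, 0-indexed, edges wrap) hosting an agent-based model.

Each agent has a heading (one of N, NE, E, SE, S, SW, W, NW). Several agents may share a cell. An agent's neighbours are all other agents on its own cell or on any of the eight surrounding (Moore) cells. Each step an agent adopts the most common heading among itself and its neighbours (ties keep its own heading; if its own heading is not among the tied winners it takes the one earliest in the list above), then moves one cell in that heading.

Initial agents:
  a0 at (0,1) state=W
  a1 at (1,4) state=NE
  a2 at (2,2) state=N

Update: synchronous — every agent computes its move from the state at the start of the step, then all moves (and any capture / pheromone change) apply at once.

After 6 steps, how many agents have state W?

t=1: a0@(0,0):W a1@(0,5):NE a2@(1,2):N
t=2: a0@(0,5):W a1@(4,0):NE a2@(0,2):N
t=3: a0@(0,4):W a1@(3,1):NE a2@(4,2):N
t=4: a0@(0,3):W a1@(2,2):NE a2@(3,2):N
t=5: a0@(0,2):W a1@(1,3):NE a2@(2,2):N
t=6: a0@(0,1):W a1@(0,4):NE a2@(1,2):N

1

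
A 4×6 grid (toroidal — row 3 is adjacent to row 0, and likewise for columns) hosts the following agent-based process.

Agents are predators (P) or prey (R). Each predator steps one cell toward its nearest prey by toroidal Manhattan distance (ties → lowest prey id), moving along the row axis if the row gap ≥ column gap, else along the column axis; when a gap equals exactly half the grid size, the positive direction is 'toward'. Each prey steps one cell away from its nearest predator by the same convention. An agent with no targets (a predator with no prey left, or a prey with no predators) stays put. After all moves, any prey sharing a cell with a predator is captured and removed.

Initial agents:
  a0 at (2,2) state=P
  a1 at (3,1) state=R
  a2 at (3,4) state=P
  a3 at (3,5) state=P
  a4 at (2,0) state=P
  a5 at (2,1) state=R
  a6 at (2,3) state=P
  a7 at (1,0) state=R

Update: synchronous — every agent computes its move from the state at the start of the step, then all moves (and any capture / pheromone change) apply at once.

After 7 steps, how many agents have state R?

2

t=1: a0@(2,1):P a1@(0,1):R a2@(3,5):P a3@(3,0):P a4@(2,1):P a5@(2,0):R a6@(2,2):P a7@(0,0):R
t=2: a0@(2,0):P a1@(3,1):R a2@(2,5):P a3@(2,0):P a4@(2,0):P a6@(2,1):P a7@(1,0):R
t=3: a0@(1,0):P a1@(0,1):R a2@(1,5):P a3@(1,0):P a4@(1,0):P a6@(3,1):P a7@(0,0):R
t=4: a0@(0,0):P a1@(1,1):R a2@(0,5):P a3@(0,0):P a4@(0,0):P a6@(0,1):P a7@(3,0):R
t=5: a0@(3,0):P a1@(2,1):R a2@(3,5):P a3@(3,0):P a4@(3,0):P a6@(1,1):P a7@(2,0):R
t=6: a0@(2,0):P a1@(3,1):R a2@(2,5):P a3@(2,0):P a4@(2,0):P a6@(2,1):P a7@(1,0):R
t=7: a0@(1,0):P a1@(0,1):R a2@(1,5):P a3@(1,0):P a4@(1,0):P a6@(3,1):P a7@(0,0):R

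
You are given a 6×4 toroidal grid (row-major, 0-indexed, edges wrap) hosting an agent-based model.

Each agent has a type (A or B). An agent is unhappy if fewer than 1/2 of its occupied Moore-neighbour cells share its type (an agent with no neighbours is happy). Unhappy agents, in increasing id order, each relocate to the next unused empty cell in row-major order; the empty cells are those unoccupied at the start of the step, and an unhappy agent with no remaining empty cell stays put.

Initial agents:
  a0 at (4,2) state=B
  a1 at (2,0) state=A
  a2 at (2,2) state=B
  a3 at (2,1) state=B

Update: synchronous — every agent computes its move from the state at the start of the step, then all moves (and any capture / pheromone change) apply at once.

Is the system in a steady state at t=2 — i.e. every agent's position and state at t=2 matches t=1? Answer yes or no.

t=1: a0@(4,2):B a1@(0,0):A a2@(2,2):B a3@(2,1):B
t=2: (unchanged — steady state)

yes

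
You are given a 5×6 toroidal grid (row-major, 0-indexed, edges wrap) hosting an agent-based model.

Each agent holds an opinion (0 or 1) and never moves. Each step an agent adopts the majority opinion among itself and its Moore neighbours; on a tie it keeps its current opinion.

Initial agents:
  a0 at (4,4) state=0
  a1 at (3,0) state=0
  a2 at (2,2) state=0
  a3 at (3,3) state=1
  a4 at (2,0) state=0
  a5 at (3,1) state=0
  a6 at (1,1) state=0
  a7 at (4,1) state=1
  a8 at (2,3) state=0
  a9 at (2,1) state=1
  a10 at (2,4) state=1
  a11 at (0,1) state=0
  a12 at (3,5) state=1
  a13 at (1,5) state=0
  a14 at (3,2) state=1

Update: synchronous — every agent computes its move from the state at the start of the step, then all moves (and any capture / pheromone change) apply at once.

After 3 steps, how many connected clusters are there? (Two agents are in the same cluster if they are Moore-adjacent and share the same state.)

2

t=1: a0@(4,4):1 a1@(3,0):0 a2@(2,2):0 a3@(3,3):1 a4@(2,0):0 a5@(3,1):0 a6@(1,1):0 a7@(4,1):0 a8@(2,3):1 a9@(2,1):0 a10@(2,4):1 a11@(0,1):0 a12@(3,5):0 a13@(1,5):0 a14@(3,2):1
t=2: a0@(4,4):1 a1@(3,0):0 a2@(2,2):0 a3@(3,3):1 a4@(2,0):0 a5@(3,1):0 a6@(1,1):0 a7@(4,1):0 a8@(2,3):1 a9@(2,1):0 a10@(2,4):1 a11@(0,1):0 a12@(3,5):0 a13@(1,5):0 a14@(3,2):0
t=3: (unchanged — steady state)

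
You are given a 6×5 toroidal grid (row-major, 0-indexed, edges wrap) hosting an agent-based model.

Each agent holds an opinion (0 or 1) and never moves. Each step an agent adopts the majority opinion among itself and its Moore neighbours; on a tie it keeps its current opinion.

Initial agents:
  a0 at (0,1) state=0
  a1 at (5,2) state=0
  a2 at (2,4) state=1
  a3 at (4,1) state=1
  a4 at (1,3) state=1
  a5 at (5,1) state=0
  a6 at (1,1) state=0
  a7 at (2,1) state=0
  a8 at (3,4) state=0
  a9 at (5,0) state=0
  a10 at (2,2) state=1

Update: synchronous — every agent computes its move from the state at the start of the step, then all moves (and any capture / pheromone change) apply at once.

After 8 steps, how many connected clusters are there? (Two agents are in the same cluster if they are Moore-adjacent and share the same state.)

t=1: a0@(0,1):0 a1@(5,2):0 a2@(2,4):1 a3@(4,1):0 a4@(1,3):1 a5@(5,1):0 a6@(1,1):0 a7@(2,1):0 a8@(3,4):0 a9@(5,0):0 a10@(2,2):1
t=2: (unchanged — steady state)

3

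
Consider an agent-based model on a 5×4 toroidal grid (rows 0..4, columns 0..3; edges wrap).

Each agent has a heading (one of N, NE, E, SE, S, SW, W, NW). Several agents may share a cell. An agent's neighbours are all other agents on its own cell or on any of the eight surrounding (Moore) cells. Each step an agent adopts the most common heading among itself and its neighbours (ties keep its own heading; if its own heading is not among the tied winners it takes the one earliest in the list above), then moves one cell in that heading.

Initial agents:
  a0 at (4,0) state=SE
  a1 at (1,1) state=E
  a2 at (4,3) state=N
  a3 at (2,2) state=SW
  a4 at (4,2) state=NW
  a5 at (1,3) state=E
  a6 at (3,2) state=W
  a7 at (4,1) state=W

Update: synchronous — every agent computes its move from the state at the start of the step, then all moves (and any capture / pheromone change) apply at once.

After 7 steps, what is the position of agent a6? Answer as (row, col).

t=1: a0@(0,1):SE a1@(1,2):E a2@(3,3):N a3@(2,3):E a4@(4,1):W a5@(1,0):E a6@(3,1):W a7@(4,0):W
t=2: a0@(0,2):E a1@(1,3):E a2@(2,3):N a3@(2,0):E a4@(4,0):W a5@(1,1):E a6@(3,0):W a7@(4,3):W
t=3: a0@(0,3):E a1@(1,0):E a2@(2,0):E a3@(2,1):E a4@(4,3):W a5@(1,2):E a6@(3,3):W a7@(4,2):W
t=4: a0@(0,0):E a1@(1,1):E a2@(2,1):E a3@(2,2):E a4@(4,2):W a5@(1,3):E a6@(3,2):W a7@(4,1):W
t=5: a0@(0,1):E a1@(1,2):E a2@(2,2):E a3@(2,3):E a4@(4,1):W a5@(1,0):E a6@(3,1):W a7@(4,0):W
t=6: a0@(0,2):E a1@(1,3):E a2@(2,3):E a3@(2,0):E a4@(4,0):W a5@(1,1):E a6@(3,0):W a7@(4,3):W
t=7: a0@(0,3):E a1@(1,0):E a2@(2,0):E a3@(2,1):E a4@(4,3):W a5@(1,2):E a6@(3,3):W a7@(4,2):W

(3, 3)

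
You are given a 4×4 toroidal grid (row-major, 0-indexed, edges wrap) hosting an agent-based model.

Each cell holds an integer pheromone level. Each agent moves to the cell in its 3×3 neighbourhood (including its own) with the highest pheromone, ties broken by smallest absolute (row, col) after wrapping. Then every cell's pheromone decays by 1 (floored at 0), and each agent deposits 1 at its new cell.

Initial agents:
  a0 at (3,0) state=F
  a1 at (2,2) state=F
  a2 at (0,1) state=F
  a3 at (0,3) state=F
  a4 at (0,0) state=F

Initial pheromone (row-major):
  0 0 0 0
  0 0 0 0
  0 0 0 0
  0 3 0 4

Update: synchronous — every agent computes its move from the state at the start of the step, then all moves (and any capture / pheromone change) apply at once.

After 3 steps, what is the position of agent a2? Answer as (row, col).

t=1: a0@(3,3) a1@(3,3) a2@(3,1) a3@(3,3) a4@(3,3) | pheromone: 0 0 0 0 / 0 0 0 0 / 0 0 0 0 / 0 3 0 7
t=2: a0@(3,3) a1@(3,3) a2@(3,1) a3@(3,3) a4@(3,3) | pheromone: 0 0 0 0 / 0 0 0 0 / 0 0 0 0 / 0 3 0 10
t=3: a0@(3,3) a1@(3,3) a2@(3,1) a3@(3,3) a4@(3,3) | pheromone: 0 0 0 0 / 0 0 0 0 / 0 0 0 0 / 0 3 0 13

(3, 1)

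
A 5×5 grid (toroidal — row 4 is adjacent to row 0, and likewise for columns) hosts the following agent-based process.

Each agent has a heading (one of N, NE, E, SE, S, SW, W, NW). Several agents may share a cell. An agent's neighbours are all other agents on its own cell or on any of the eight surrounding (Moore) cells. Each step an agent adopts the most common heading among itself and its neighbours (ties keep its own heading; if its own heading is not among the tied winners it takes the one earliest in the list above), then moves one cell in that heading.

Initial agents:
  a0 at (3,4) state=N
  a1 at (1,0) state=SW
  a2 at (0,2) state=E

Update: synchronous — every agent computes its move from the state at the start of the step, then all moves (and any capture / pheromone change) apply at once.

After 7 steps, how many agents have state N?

t=1: a0@(2,4):N a1@(2,4):SW a2@(0,3):E
t=2: a0@(1,4):N a1@(3,3):SW a2@(0,4):E
t=3: a0@(0,4):N a1@(4,2):SW a2@(0,0):E
t=4: a0@(4,4):N a1@(0,1):SW a2@(0,1):E
t=5: a0@(3,4):N a1@(1,0):SW a2@(0,2):E
t=6: a0@(2,4):N a1@(2,4):SW a2@(0,3):E
t=7: a0@(1,4):N a1@(3,3):SW a2@(0,4):E

1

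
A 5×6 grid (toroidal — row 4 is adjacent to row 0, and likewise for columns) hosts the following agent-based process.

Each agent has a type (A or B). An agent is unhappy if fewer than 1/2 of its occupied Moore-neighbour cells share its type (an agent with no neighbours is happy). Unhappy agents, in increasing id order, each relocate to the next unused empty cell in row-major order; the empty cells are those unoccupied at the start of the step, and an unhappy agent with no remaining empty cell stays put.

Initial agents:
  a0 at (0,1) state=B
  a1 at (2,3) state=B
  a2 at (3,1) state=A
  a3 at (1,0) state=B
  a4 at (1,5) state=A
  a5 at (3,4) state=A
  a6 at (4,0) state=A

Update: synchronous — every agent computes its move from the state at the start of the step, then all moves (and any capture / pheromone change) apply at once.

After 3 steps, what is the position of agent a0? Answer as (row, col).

t=1: a0@(0,1):B a1@(0,0):B a2@(3,1):A a3@(1,0):B a4@(0,2):A a5@(0,3):A a6@(4,0):A
t=2: a0@(0,1):B a1@(0,0):B a2@(3,1):A a3@(1,0):B a4@(0,2):A a5@(0,3):A a6@(0,4):A
t=3: (unchanged — steady state)

(0, 1)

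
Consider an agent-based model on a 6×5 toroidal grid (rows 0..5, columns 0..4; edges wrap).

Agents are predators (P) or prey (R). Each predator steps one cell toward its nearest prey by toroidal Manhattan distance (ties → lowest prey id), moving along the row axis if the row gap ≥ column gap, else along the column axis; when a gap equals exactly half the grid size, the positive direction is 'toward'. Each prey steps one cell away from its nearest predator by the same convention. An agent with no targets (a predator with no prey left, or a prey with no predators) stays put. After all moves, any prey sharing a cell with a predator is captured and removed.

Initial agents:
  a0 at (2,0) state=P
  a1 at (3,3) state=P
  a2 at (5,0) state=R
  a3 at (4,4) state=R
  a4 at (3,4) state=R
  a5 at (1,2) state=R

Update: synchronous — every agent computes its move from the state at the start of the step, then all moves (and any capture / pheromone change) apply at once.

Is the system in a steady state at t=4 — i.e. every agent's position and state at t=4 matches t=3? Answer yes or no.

t=1: a0@(3,0):P a1@(3,4):P a2@(4,0):R a3@(5,4):R a5@(1,3):R
t=2: a0@(4,0):P a1@(4,4):P a2@(5,0):R a3@(0,4):R a5@(0,3):R
t=3: a0@(5,0):P a1@(5,4):P a2@(0,0):R a3@(1,4):R a5@(1,3):R
t=4: a0@(0,0):P a1@(0,4):P a2@(1,0):R a3@(2,4):R a5@(2,3):R

no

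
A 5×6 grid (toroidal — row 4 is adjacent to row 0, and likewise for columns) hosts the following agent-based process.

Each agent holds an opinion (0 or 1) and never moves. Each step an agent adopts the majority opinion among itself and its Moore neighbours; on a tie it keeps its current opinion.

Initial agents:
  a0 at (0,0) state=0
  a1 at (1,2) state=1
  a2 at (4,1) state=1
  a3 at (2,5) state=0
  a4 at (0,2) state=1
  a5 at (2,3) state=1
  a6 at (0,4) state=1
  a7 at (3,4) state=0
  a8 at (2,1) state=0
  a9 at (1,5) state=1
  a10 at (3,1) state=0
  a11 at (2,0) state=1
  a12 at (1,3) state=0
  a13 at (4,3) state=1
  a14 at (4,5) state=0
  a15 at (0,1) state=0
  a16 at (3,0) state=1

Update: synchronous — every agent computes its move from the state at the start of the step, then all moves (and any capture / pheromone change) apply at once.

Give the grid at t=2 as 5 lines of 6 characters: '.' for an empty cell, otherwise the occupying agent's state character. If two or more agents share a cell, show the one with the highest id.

111.1.
..11.1
11.1.1
11..1.
.1.1.0

t=1: a0@(0,0):0 a1@(1,2):1 a2@(4,1):1 a3@(2,5):1 a4@(0,2):1 a5@(2,3):1 a6@(0,4):1 a7@(3,4):0 a8@(2,1):1 a9@(1,5):1 a10@(3,1):1 a11@(2,0):1 a12@(1,3):1 a13@(4,3):1 a14@(4,5):0 a15@(0,1):1 a16@(3,0):0
t=2: a0@(0,0):1 a1@(1,2):1 a2@(4,1):1 a3@(2,5):1 a4@(0,2):1 a5@(2,3):1 a6@(0,4):1 a7@(3,4):1 a8@(2,1):1 a9@(1,5):1 a10@(3,1):1 a11@(2,0):1 a12@(1,3):1 a13@(4,3):1 a14@(4,5):0 a15@(0,1):1 a16@(3,0):1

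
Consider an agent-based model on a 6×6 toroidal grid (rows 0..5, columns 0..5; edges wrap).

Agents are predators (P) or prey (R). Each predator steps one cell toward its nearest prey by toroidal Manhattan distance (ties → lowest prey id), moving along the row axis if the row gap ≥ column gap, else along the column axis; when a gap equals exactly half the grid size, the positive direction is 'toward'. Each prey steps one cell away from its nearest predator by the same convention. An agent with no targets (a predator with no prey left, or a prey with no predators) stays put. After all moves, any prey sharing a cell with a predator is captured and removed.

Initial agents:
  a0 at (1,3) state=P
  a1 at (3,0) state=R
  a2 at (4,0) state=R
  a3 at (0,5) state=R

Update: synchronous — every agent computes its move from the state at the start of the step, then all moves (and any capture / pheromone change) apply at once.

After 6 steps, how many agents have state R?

t=1: a0@(1,4):P a1@(3,5):R a2@(3,0):R a3@(0,0):R
t=2: a0@(2,4):P a1@(4,5):R a2@(4,0):R a3@(0,1):R
t=3: a0@(3,4):P a1@(5,5):R a2@(5,0):R a3@(0,0):R
t=4: a0@(4,4):P a1@(0,5):R a2@(0,0):R a3@(5,0):R
t=5: a0@(5,4):P a1@(1,5):R a2@(1,0):R a3@(5,1):R
t=6: a0@(0,4):P a1@(2,5):R a2@(2,0):R a3@(5,0):R

3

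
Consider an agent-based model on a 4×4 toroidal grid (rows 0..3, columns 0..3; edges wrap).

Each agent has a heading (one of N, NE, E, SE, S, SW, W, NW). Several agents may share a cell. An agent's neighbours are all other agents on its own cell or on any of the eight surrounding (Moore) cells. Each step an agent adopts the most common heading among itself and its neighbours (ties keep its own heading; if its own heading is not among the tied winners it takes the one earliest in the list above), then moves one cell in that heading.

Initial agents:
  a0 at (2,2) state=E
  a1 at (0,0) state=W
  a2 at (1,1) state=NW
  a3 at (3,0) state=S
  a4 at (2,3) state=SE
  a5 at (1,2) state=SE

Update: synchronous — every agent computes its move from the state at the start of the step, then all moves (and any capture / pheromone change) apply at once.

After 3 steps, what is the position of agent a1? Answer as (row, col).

(2, 1)

t=1: a0@(3,3):SE a1@(0,3):W a2@(0,0):NW a3@(0,0):S a4@(3,0):SE a5@(2,3):SE
t=2: a0@(0,0):SE a1@(1,0):SE a2@(1,1):SE a3@(1,1):SE a4@(0,1):SE a5@(3,0):SE
t=3: a0@(1,1):SE a1@(2,1):SE a2@(2,2):SE a3@(2,2):SE a4@(1,2):SE a5@(0,1):SE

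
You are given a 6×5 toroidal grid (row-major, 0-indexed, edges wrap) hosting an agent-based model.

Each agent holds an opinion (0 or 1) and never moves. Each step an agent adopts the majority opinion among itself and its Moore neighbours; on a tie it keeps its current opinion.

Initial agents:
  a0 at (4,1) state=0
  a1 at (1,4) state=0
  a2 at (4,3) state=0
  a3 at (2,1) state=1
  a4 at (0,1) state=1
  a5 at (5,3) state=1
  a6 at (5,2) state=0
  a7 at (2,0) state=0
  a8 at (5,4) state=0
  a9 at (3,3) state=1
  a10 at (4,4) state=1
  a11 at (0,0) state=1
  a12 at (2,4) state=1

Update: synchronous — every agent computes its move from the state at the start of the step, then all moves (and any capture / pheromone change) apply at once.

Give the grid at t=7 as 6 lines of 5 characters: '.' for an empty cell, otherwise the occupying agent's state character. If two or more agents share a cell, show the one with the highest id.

11...
....0
01..1
...1.
.0.01
..001

t=1: a0@(4,1):0 a1@(1,4):0 a2@(4,3):0 a3@(2,1):1 a4@(0,1):1 a5@(5,3):0 a6@(5,2):0 a7@(2,0):0 a8@(5,4):1 a9@(3,3):1 a10@(4,4):1 a11@(0,0):1 a12@(2,4):1
t=2: (unchanged — steady state)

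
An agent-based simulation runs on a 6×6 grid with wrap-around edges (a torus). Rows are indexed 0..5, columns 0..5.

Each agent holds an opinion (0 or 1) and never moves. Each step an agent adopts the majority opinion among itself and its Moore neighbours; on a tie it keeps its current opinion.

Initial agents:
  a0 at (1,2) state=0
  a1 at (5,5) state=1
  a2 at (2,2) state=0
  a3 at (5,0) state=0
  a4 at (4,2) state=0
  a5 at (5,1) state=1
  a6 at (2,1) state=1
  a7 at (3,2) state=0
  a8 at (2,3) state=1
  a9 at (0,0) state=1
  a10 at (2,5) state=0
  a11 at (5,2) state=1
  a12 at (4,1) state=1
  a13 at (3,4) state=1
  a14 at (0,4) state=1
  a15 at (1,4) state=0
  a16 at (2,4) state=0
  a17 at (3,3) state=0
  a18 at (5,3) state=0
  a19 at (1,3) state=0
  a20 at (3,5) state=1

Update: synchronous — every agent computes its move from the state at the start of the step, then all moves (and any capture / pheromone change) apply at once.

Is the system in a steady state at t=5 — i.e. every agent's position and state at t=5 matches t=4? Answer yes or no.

yes

t=1: a0@(1,2):0 a1@(5,5):1 a2@(2,2):0 a3@(5,0):1 a4@(4,2):0 a5@(5,1):1 a6@(2,1):0 a7@(3,2):0 a8@(2,3):0 a9@(0,0):1 a10@(2,5):0 a11@(5,2):1 a12@(4,1):1 a13@(3,4):1 a14@(0,4):0 a15@(1,4):0 a16@(2,4):0 a17@(3,3):0 a18@(5,3):0 a19@(1,3):0 a20@(3,5):1
t=2: a0@(1,2):0 a1@(5,5):1 a2@(2,2):0 a3@(5,0):1 a4@(4,2):0 a5@(5,1):1 a6@(2,1):0 a7@(3,2):0 a8@(2,3):0 a9@(0,0):1 a10@(2,5):0 a11@(5,2):1 a12@(4,1):1 a13@(3,4):0 a14@(0,4):0 a15@(1,4):0 a16@(2,4):0 a17@(3,3):0 a18@(5,3):0 a19@(1,3):0 a20@(3,5):1
t=3: a0@(1,2):0 a1@(5,5):1 a2@(2,2):0 a3@(5,0):1 a4@(4,2):0 a5@(5,1):1 a6@(2,1):0 a7@(3,2):0 a8@(2,3):0 a9@(0,0):1 a10@(2,5):0 a11@(5,2):1 a12@(4,1):1 a13@(3,4):0 a14@(0,4):0 a15@(1,4):0 a16@(2,4):0 a17@(3,3):0 a18@(5,3):0 a19@(1,3):0 a20@(3,5):0
t=4: (unchanged — steady state)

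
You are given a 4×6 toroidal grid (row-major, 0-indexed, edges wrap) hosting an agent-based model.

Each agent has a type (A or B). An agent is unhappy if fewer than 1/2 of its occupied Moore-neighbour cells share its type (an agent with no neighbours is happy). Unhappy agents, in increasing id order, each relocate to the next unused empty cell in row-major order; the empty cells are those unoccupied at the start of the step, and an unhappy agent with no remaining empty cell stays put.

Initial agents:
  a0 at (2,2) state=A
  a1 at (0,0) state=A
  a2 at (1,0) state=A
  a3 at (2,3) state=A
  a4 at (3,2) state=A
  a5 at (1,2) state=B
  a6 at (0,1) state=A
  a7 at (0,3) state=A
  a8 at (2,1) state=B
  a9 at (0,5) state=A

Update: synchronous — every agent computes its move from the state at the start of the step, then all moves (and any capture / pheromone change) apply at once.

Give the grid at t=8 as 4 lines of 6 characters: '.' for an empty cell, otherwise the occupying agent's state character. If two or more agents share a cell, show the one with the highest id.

AA..BA
ABA...
..AA..
..A...

t=1: a0@(2,2):A a1@(0,0):A a2@(1,0):A a3@(2,3):A a4@(3,2):A a5@(0,2):B a6@(0,1):A a7@(0,3):A a8@(0,4):B a9@(0,5):A
t=2: a0@(2,2):A a1@(0,0):A a2@(1,0):A a3@(2,3):A a4@(3,2):A a5@(1,1):B a6@(0,1):A a7@(1,2):A a8@(1,3):B a9@(0,5):A
t=3: a0@(2,2):A a1@(0,0):A a2@(1,0):A a3@(2,3):A a4@(3,2):A a5@(0,2):B a6@(0,1):A a7@(1,2):A a8@(0,3):B a9@(0,5):A
t=4: a0@(2,2):A a1@(0,0):A a2@(1,0):A a3@(2,3):A a4@(3,2):A a5@(0,4):B a6@(0,1):A a7@(1,2):A a8@(1,1):B a9@(0,5):A
t=5: a0@(2,2):A a1@(0,0):A a2@(1,0):A a3@(2,3):A a4@(3,2):A a5@(0,2):B a6@(0,1):A a7@(1,2):A a8@(0,3):B a9@(0,5):A
t=6: a0@(2,2):A a1@(0,0):A a2@(1,0):A a3@(2,3):A a4@(3,2):A a5@(0,4):B a6@(0,1):A a7@(1,2):A a8@(1,1):B a9@(0,5):A
t=7: a0@(2,2):A a1@(0,0):A a2@(1,0):A a3@(2,3):A a4@(3,2):A a5@(0,2):B a6@(0,1):A a7@(1,2):A a8@(0,3):B a9@(0,5):A
t=8: a0@(2,2):A a1@(0,0):A a2@(1,0):A a3@(2,3):A a4@(3,2):A a5@(0,4):B a6@(0,1):A a7@(1,2):A a8@(1,1):B a9@(0,5):A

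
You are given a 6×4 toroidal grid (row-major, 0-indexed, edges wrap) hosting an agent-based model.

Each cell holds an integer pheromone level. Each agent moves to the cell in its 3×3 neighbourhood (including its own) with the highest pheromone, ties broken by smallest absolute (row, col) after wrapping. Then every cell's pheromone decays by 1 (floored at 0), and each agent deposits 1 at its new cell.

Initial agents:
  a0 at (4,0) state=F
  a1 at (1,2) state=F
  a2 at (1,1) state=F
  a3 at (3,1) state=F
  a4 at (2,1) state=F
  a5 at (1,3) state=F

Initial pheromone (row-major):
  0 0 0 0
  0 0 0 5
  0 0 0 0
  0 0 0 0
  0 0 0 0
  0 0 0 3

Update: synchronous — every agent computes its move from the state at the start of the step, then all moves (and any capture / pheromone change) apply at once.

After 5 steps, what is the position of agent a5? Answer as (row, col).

(1, 3)

t=1: a0@(5,3) a1@(1,3) a2@(0,0) a3@(2,0) a4@(1,0) a5@(1,3) | pheromone: 1 0 0 0 / 1 0 0 6 / 1 0 0 0 / 0 0 0 0 / 0 0 0 0 / 0 0 0 3
t=2: a0@(5,3) a1@(1,3) a2@(1,3) a3@(1,3) a4@(1,3) a5@(1,3) | pheromone: 0 0 0 0 / 0 0 0 10 / 0 0 0 0 / 0 0 0 0 / 0 0 0 0 / 0 0 0 3
t=3: a0@(5,3) a1@(1,3) a2@(1,3) a3@(1,3) a4@(1,3) a5@(1,3) | pheromone: 0 0 0 0 / 0 0 0 14 / 0 0 0 0 / 0 0 0 0 / 0 0 0 0 / 0 0 0 3
t=4: a0@(5,3) a1@(1,3) a2@(1,3) a3@(1,3) a4@(1,3) a5@(1,3) | pheromone: 0 0 0 0 / 0 0 0 18 / 0 0 0 0 / 0 0 0 0 / 0 0 0 0 / 0 0 0 3
t=5: a0@(5,3) a1@(1,3) a2@(1,3) a3@(1,3) a4@(1,3) a5@(1,3) | pheromone: 0 0 0 0 / 0 0 0 22 / 0 0 0 0 / 0 0 0 0 / 0 0 0 0 / 0 0 0 3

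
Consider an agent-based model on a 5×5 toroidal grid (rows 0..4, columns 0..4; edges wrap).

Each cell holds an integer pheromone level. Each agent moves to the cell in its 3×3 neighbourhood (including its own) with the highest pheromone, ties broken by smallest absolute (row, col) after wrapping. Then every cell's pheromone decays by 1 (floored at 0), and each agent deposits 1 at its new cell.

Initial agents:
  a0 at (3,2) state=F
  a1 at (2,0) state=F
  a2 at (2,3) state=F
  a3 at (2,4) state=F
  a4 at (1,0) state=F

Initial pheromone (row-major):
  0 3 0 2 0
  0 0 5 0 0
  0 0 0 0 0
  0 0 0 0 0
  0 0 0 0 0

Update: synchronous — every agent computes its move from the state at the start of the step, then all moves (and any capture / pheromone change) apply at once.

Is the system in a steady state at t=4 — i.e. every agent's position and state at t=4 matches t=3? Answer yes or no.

yes

t=1: a0@(2,1) a1@(1,0) a2@(1,2) a3@(1,0) a4@(0,1) | pheromone: 0 3 0 1 0 / 2 0 5 0 0 / 0 1 0 0 0 / 0 0 0 0 0 / 0 0 0 0 0
t=2: a0@(1,2) a1@(0,1) a2@(1,2) a3@(0,1) a4@(1,2) | pheromone: 0 4 0 0 0 / 1 0 7 0 0 / 0 0 0 0 0 / 0 0 0 0 0 / 0 0 0 0 0
t=3: a0@(1,2) a1@(1,2) a2@(1,2) a3@(1,2) a4@(1,2) | pheromone: 0 3 0 0 0 / 0 0 11 0 0 / 0 0 0 0 0 / 0 0 0 0 0 / 0 0 0 0 0
t=4: a0@(1,2) a1@(1,2) a2@(1,2) a3@(1,2) a4@(1,2) | pheromone: 0 2 0 0 0 / 0 0 15 0 0 / 0 0 0 0 0 / 0 0 0 0 0 / 0 0 0 0 0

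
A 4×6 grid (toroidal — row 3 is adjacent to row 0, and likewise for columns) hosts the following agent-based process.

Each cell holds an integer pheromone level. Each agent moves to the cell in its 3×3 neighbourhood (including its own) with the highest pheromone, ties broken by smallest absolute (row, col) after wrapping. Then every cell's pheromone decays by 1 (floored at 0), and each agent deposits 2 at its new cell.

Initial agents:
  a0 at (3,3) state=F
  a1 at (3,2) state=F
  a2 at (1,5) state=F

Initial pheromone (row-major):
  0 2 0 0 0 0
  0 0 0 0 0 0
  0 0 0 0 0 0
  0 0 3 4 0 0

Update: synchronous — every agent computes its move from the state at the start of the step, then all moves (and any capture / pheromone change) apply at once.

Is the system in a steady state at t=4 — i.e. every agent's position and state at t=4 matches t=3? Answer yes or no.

yes

t=1: a0@(3,3) a1@(3,3) a2@(0,0) | pheromone: 2 1 0 0 0 0 / 0 0 0 0 0 0 / 0 0 0 0 0 0 / 0 0 2 7 0 0
t=2: a0@(3,3) a1@(3,3) a2@(0,0) | pheromone: 3 0 0 0 0 0 / 0 0 0 0 0 0 / 0 0 0 0 0 0 / 0 0 1 10 0 0
t=3: a0@(3,3) a1@(3,3) a2@(0,0) | pheromone: 4 0 0 0 0 0 / 0 0 0 0 0 0 / 0 0 0 0 0 0 / 0 0 0 13 0 0
t=4: a0@(3,3) a1@(3,3) a2@(0,0) | pheromone: 5 0 0 0 0 0 / 0 0 0 0 0 0 / 0 0 0 0 0 0 / 0 0 0 16 0 0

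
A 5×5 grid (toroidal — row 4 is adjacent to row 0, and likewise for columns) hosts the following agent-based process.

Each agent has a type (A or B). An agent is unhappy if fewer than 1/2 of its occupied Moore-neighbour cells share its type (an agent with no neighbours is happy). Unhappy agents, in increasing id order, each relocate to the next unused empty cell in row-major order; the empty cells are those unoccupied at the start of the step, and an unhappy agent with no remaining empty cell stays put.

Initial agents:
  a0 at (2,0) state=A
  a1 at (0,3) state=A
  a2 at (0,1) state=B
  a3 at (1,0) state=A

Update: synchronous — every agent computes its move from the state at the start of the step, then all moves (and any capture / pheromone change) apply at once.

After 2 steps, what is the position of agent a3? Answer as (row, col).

(1, 0)

t=1: a0@(2,0):A a1@(0,3):A a2@(0,0):B a3@(1,0):A
t=2: a0@(2,0):A a1@(0,3):A a2@(0,1):B a3@(1,0):A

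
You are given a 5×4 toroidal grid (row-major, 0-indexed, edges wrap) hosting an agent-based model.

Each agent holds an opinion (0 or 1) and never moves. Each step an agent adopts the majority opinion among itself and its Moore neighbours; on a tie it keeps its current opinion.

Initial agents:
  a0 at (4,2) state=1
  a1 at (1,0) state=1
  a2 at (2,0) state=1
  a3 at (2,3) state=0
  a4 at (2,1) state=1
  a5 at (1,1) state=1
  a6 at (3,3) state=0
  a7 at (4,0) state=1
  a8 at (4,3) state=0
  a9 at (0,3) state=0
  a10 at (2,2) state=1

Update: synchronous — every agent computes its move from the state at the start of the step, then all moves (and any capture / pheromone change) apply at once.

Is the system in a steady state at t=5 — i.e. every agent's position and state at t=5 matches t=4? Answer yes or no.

t=1: a0@(4,2):0 a1@(1,0):1 a2@(2,0):1 a3@(2,3):1 a4@(2,1):1 a5@(1,1):1 a6@(3,3):1 a7@(4,0):0 a8@(4,3):0 a9@(0,3):1 a10@(2,2):1
t=2: a0@(4,2):0 a1@(1,0):1 a2@(2,0):1 a3@(2,3):1 a4@(2,1):1 a5@(1,1):1 a6@(3,3):1 a7@(4,0):0 a8@(4,3):0 a9@(0,3):0 a10@(2,2):1
t=3: (unchanged — steady state)

yes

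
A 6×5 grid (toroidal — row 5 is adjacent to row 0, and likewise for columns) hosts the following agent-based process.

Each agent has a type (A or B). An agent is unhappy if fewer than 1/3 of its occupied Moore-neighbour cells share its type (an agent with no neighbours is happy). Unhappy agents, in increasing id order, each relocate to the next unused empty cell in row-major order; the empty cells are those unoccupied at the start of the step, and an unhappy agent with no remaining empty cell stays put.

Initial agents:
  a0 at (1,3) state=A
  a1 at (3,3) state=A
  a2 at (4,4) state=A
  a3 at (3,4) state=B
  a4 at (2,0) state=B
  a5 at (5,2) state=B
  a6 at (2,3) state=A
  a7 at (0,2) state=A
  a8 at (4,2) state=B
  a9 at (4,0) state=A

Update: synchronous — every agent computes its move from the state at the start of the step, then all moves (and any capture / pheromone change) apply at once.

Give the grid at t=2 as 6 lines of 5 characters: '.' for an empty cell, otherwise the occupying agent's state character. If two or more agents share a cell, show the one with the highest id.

B.A..
...A.
B..A.
...A.
A.B.A
..B..

t=1: a0@(1,3):A a1@(3,3):A a2@(4,4):A a3@(0,0):B a4@(2,0):B a5@(5,2):B a6@(2,3):A a7@(0,2):A a8@(4,2):B a9@(4,0):A
t=2: (unchanged — steady state)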